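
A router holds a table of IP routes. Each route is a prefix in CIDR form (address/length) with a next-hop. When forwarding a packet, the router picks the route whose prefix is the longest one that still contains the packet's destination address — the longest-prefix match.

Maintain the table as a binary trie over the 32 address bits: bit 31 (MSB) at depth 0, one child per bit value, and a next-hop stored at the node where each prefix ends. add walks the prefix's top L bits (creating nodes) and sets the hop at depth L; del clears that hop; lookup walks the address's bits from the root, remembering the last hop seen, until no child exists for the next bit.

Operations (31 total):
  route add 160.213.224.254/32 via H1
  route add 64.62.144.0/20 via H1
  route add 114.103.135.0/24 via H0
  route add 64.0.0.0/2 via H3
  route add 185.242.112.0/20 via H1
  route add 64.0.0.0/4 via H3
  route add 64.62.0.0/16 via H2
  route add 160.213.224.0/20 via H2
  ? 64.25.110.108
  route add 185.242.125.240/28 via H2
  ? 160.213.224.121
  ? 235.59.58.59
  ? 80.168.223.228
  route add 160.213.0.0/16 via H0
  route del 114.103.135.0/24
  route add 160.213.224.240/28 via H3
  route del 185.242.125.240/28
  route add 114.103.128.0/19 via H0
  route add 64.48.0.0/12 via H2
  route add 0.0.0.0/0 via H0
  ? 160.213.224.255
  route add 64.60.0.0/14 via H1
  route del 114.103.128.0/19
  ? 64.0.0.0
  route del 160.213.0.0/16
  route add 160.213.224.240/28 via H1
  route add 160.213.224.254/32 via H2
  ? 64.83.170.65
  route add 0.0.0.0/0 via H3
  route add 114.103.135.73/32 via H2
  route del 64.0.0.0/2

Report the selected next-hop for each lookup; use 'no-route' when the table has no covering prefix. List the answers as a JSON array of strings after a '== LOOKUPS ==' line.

Process each operation:
  + 160.213.224.254/32 (H1) depth=32
  + 64.62.144.0/20 (H1) depth=20
  + 114.103.135.0/24 (H0) depth=24
  + 64.0.0.0/2 (H3) depth=2
  + 185.242.112.0/20 (H1) depth=20
  + 64.0.0.0/4 (H3) depth=4
  + 64.62.0.0/16 (H2) depth=16
  + 160.213.224.0/20 (H2) depth=20
  lookup 64.25.110.108: bits 0100000000 walk d0:-→d1:-→d2:H3→d3:-→d4:H3→d5:-→d6:-→d7:-→d8:-→d9:-→d10:- -> H3
  + 185.242.125.240/28 (H2) depth=28
  lookup 160.213.224.121: bits 101000001101010111100000 walk d0:-→d1:-→d2:-→d3:-→d4:-→d5:-→d6:-→d7:-→d8:-→d9:-→d10:-→d11:-→d12:-→d13:-→d14:-→d15:-→d16:-→d17:-→d18:-→d19:-→d20:H2→d21:-→d22:-→d23:-→d24:- -> H2
  lookup 235.59.58.59: bits 1 walk d0:-→d1:- -> no-route
  lookup 80.168.223.228: bits 010 walk d0:-→d1:-→d2:H3→d3:- -> H3
  + 160.213.0.0/16 (H0) depth=16
  - 114.103.135.0/24 clear@24
  + 160.213.224.240/28 (H3) depth=28
  - 185.242.125.240/28 clear@28
  + 114.103.128.0/19 (H0) depth=19
  + 64.48.0.0/12 (H2) depth=12
  + 0.0.0.0/0 (H0) depth=0
  lookup 160.213.224.255: bits 1010000011010101111000001111111 walk d0:H0→d1:-→d2:-→d3:-→d4:-→d5:-→d6:-→d7:-→d8:-→d9:-→d10:-→d11:-→d12:-→d13:-→d14:-→d15:-→d16:H0→d17:-→d18:-→d19:-→d20:H2→d21:-→d22:-→d23:-→d24:-→d25:-→d26:-→d27:-→d28:H3→d29:-→d30:-→d31:- -> H3
  + 64.60.0.0/14 (H1) depth=14
  - 114.103.128.0/19 clear@19
  lookup 64.0.0.0: bits 0100000000 walk d0:H0→d1:-→d2:H3→d3:-→d4:H3→d5:-→d6:-→d7:-→d8:-→d9:-→d10:- -> H3
  - 160.213.0.0/16 clear@16
  + 160.213.224.240/28 (H1) depth=28
  + 160.213.224.254/32 (H2) depth=32
  lookup 64.83.170.65: bits 010000000 walk d0:H0→d1:-→d2:H3→d3:-→d4:H3→d5:-→d6:-→d7:-→d8:-→d9:- -> H3
  + 0.0.0.0/0 (H3) depth=0
  + 114.103.135.73/32 (H2) depth=32
  - 64.0.0.0/2 clear@2

== LOOKUPS ==
["H3","H2","no-route","H3","H3","H3","H3"]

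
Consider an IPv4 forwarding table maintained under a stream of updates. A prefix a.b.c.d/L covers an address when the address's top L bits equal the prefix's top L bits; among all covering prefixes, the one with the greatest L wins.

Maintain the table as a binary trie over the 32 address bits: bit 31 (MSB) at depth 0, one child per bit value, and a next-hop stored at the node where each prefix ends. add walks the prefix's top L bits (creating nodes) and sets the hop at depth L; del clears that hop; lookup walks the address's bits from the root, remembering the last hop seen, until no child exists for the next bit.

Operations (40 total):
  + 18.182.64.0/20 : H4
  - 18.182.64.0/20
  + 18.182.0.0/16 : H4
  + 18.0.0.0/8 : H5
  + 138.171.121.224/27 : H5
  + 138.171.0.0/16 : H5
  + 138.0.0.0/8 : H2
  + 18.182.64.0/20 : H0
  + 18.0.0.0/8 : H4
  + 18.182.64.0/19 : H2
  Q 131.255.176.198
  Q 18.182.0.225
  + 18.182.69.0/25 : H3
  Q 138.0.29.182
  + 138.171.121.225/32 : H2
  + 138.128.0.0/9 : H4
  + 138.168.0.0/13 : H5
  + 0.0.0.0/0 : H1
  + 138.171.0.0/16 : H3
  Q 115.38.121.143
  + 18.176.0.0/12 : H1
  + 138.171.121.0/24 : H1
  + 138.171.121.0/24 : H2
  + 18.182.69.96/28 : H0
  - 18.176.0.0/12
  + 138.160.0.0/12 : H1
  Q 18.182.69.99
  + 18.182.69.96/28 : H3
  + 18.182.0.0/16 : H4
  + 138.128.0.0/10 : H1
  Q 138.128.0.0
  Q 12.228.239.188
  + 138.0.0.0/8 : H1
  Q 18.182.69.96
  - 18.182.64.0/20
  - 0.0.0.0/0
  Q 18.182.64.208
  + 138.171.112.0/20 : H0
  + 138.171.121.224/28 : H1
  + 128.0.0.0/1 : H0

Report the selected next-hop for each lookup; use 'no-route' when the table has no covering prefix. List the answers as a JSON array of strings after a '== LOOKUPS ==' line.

Apply in order:
  add 18.182.64.0/20 -> H4 at depth 20
  del 18.182.64.0/20 (clear depth 20)
  add 18.182.0.0/16 -> H4 at depth 16
  add 18.0.0.0/8 -> H5 at depth 8
  add 138.171.121.224/27 -> H5 at depth 27
  add 138.171.0.0/16 -> H5 at depth 16
  add 138.0.0.0/8 -> H2 at depth 8
  add 18.182.64.0/20 -> H0 at depth 20
  add 18.0.0.0/8 -> H4 at depth 8
  add 18.182.64.0/19 -> H2 at depth 19
  ? 131.255.176.198  path d0:-→d1:-→d2:-→d3:-→d4:-  best=no-route
  ? 18.182.0.225  path d0:-→d1:-→d2:-→d3:-→d4:-→d5:-→d6:-→d7:-→d8:H4→d9:-→d10:-→d11:-→d12:-→d13:-→d14:-→d15:-→d16:H4→d17:-  best=H4
  add 18.182.69.0/25 -> H3 at depth 25
  ? 138.0.29.182  path d0:-→d1:-→d2:-→d3:-→d4:-→d5:-→d6:-→d7:-→d8:H2  best=H2
  add 138.171.121.225/32 -> H2 at depth 32
  add 138.128.0.0/9 -> H4 at depth 9
  add 138.168.0.0/13 -> H5 at depth 13
  add 0.0.0.0/0 -> H1 at depth 0
  add 138.171.0.0/16 -> H3 at depth 16
  ? 115.38.121.143  path d0:H1→d1:-  best=H1
  add 18.176.0.0/12 -> H1 at depth 12
  add 138.171.121.0/24 -> H1 at depth 24
  add 138.171.121.0/24 -> H2 at depth 24
  add 18.182.69.96/28 -> H0 at depth 28
  del 18.176.0.0/12 (clear depth 12)
  add 138.160.0.0/12 -> H1 at depth 12
  ? 18.182.69.99  path d0:H1→d1:-→d2:-→d3:-→d4:-→d5:-→d6:-→d7:-→d8:H4→d9:-→d10:-→d11:-→d12:-→d13:-→d14:-→d15:-→d16:H4→d17:-→d18:-→d19:H2→d20:H0→d21:-→d22:-→d23:-→d24:-→d25:H3→d26:-→d27:-→d28:H0  best=H0
  add 18.182.69.96/28 -> H3 at depth 28
  add 18.182.0.0/16 -> H4 at depth 16
  add 138.128.0.0/10 -> H1 at depth 10
  ? 138.128.0.0  path d0:H1→d1:-→d2:-→d3:-→d4:-→d5:-→d6:-→d7:-→d8:H2→d9:H4→d10:H1  best=H1
  ? 12.228.239.188  path d0:H1→d1:-→d2:-→d3:-  best=H1
  add 138.0.0.0/8 -> H1 at depth 8
  ? 18.182.69.96  path d0:H1→d1:-→d2:-→d3:-→d4:-→d5:-→d6:-→d7:-→d8:H4→d9:-→d10:-→d11:-→d12:-→d13:-→d14:-→d15:-→d16:H4→d17:-→d18:-→d19:H2→d20:H0→d21:-→d22:-→d23:-→d24:-→d25:H3→d26:-→d27:-→d28:H3  best=H3
  del 18.182.64.0/20 (clear depth 20)
  del 0.0.0.0/0 (clear depth 0)
  ? 18.182.64.208  path d0:-→d1:-→d2:-→d3:-→d4:-→d5:-→d6:-→d7:-→d8:H4→d9:-→d10:-→d11:-→d12:-→d13:-→d14:-→d15:-→d16:H4→d17:-→d18:-→d19:H2→d20:-→d21:-  best=H2
  add 138.171.112.0/20 -> H0 at depth 20
  add 138.171.121.224/28 -> H1 at depth 28
  add 128.0.0.0/1 -> H0 at depth 1

== LOOKUPS ==
["no-route","H4","H2","H1","H0","H1","H1","H3","H2"]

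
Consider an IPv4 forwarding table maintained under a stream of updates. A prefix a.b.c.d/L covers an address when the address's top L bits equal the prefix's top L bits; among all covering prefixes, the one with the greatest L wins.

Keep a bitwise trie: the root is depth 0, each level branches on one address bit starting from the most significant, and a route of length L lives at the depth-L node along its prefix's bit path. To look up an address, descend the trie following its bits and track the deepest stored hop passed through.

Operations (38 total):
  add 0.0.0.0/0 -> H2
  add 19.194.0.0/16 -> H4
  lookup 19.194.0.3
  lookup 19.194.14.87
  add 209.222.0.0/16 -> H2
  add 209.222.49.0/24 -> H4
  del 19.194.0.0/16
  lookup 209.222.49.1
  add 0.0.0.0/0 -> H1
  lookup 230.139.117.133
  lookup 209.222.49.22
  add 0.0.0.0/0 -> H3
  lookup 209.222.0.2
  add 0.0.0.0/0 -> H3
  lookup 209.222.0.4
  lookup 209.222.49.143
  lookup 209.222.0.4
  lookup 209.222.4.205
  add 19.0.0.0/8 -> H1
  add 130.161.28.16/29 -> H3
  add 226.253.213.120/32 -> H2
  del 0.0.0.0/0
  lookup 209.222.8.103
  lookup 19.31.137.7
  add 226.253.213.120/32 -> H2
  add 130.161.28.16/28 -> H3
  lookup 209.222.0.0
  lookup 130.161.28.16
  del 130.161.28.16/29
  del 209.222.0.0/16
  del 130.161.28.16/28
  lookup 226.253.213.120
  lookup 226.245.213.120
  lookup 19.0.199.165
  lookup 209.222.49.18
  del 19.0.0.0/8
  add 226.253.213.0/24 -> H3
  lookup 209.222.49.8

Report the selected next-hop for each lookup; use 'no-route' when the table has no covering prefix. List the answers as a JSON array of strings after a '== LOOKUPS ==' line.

Process each operation:
  + 0.0.0.0/0 (H2) depth=0
  + 19.194.0.0/16 (H4) depth=16
  Q 19.194.0.3: descend 0001001111000010 ; hops seen [H2,H4] ; pick H4
  Q 19.194.14.87: descend 0001001111000010 ; hops seen [H2,H4] ; pick H4
  + 209.222.0.0/16 (H2) depth=16
  + 209.222.49.0/24 (H4) depth=24
  - 19.194.0.0/16 clear@16
  Q 209.222.49.1: descend 110100011101111000110001 ; hops seen [H2,H2,H4] ; pick H4
  + 0.0.0.0/0 (H1) depth=0
  Q 230.139.117.133: descend 11 ; hops seen [H1] ; pick H1
  Q 209.222.49.22: descend 110100011101111000110001 ; hops seen [H1,H2,H4] ; pick H4
  + 0.0.0.0/0 (H3) depth=0
  Q 209.222.0.2: descend 110100011101111000 ; hops seen [H3,H2] ; pick H2
  + 0.0.0.0/0 (H3) depth=0
  Q 209.222.0.4: descend 110100011101111000 ; hops seen [H3,H2] ; pick H2
  Q 209.222.49.143: descend 110100011101111000110001 ; hops seen [H3,H2,H4] ; pick H4
  Q 209.222.0.4: descend 110100011101111000 ; hops seen [H3,H2] ; pick H2
  Q 209.222.4.205: descend 110100011101111000 ; hops seen [H3,H2] ; pick H2
  + 19.0.0.0/8 (H1) depth=8
  + 130.161.28.16/29 (H3) depth=29
  + 226.253.213.120/32 (H2) depth=32
  - 0.0.0.0/0 clear@0
  Q 209.222.8.103: descend 110100011101111000 ; hops seen [H2] ; pick H2
  Q 19.31.137.7: descend 00010011 ; hops seen [H1] ; pick H1
  + 226.253.213.120/32 (H2) depth=32
  + 130.161.28.16/28 (H3) depth=28
  Q 209.222.0.0: descend 110100011101111000 ; hops seen [H2] ; pick H2
  Q 130.161.28.16: descend 10000010101000010001110000010 ; hops seen [H3,H3] ; pick H3
  - 130.161.28.16/29 clear@29
  - 209.222.0.0/16 clear@16
  - 130.161.28.16/28 clear@28
  Q 226.253.213.120: descend 11100010111111011101010101111000 ; hops seen [H2] ; pick H2
  Q 226.245.213.120: descend 111000101111 ; hops seen [∅] ; pick no-route
  Q 19.0.199.165: descend 00010011 ; hops seen [H1] ; pick H1
  Q 209.222.49.18: descend 110100011101111000110001 ; hops seen [H4] ; pick H4
  - 19.0.0.0/8 clear@8
  + 226.253.213.0/24 (H3) depth=24
  Q 209.222.49.8: descend 110100011101111000110001 ; hops seen [H4] ; pick H4

== LOOKUPS ==
["H4","H4","H4","H1","H4","H2","H2","H4","H2","H2","H2","H1","H2","H3","H2","no-route","H1","H4","H4"]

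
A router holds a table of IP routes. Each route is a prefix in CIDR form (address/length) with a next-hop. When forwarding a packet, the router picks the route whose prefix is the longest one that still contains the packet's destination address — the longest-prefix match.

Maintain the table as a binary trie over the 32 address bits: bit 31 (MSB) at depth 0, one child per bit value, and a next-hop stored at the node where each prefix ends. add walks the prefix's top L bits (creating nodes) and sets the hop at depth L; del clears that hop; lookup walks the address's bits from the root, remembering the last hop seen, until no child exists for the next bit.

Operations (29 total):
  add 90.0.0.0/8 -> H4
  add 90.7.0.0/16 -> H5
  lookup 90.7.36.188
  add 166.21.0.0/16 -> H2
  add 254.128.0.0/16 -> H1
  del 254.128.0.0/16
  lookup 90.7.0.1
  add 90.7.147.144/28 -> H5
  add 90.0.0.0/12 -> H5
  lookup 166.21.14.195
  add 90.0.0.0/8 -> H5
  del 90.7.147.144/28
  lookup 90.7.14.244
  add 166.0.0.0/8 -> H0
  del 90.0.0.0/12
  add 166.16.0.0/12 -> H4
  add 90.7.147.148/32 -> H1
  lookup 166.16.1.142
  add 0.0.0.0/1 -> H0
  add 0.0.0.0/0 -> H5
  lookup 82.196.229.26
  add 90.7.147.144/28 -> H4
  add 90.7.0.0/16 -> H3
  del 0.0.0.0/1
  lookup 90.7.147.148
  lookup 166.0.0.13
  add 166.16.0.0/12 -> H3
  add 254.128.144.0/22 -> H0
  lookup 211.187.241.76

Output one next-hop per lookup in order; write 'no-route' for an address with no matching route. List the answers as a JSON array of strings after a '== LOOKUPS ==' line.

Trace:
  + 90.0.0.0/8 (H4) depth=8
  + 90.7.0.0/16 (H5) depth=16
  lookup 90.7.36.188: bits 0101101000000111 walk d0:-→d1:-→d2:-→d3:-→d4:-→d5:-→d6:-→d7:-→d8:H4→d9:-→d10:-→d11:-→d12:-→d13:-→d14:-→d15:-→d16:H5 -> H5
  + 166.21.0.0/16 (H2) depth=16
  + 254.128.0.0/16 (H1) depth=16
  del 254.128.0.0/16 (clear depth 16)
  lookup 90.7.0.1: bits 0101101000000111 walk d0:-→d1:-→d2:-→d3:-→d4:-→d5:-→d6:-→d7:-→d8:H4→d9:-→d10:-→d11:-→d12:-→d13:-→d14:-→d15:-→d16:H5 -> H5
  + 90.7.147.144/28 (H5) depth=28
  + 90.0.0.0/12 (H5) depth=12
  lookup 166.21.14.195: bits 1010011000010101 walk d0:-→d1:-→d2:-→d3:-→d4:-→d5:-→d6:-→d7:-→d8:-→d9:-→d10:-→d11:-→d12:-→d13:-→d14:-→d15:-→d16:H2 -> H2
  + 90.0.0.0/8 (H5) depth=8
  del 90.7.147.144/28 (clear depth 28)
  lookup 90.7.14.244: bits 0101101000000111 walk d0:-→d1:-→d2:-→d3:-→d4:-→d5:-→d6:-→d7:-→d8:H5→d9:-→d10:-→d11:-→d12:H5→d13:-→d14:-→d15:-→d16:H5 -> H5
  + 166.0.0.0/8 (H0) depth=8
  del 90.0.0.0/12 (clear depth 12)
  + 166.16.0.0/12 (H4) depth=12
  + 90.7.147.148/32 (H1) depth=32
  lookup 166.16.1.142: bits 1010011000010 walk d0:-→d1:-→d2:-→d3:-→d4:-→d5:-→d6:-→d7:-→d8:H0→d9:-→d10:-→d11:-→d12:H4→d13:- -> H4
  + 0.0.0.0/1 (H0) depth=1
  + 0.0.0.0/0 (H5) depth=0
  lookup 82.196.229.26: bits 0101 walk d0:H5→d1:H0→d2:-→d3:-→d4:- -> H0
  + 90.7.147.144/28 (H4) depth=28
  + 90.7.0.0/16 (H3) depth=16
  del 0.0.0.0/1 (clear depth 1)
  lookup 90.7.147.148: bits 01011010000001111001001110010100 walk d0:H5→d1:-→d2:-→d3:-→d4:-→d5:-→d6:-→d7:-→d8:H5→d9:-→d10:-→d11:-→d12:-→d13:-→d14:-→d15:-→d16:H3→d17:-→d18:-→d19:-→d20:-→d21:-→d22:-→d23:-→d24:-→d25:-→d26:-→d27:-→d28:H4→d29:-→d30:-→d31:-→d32:H1 -> H1
  lookup 166.0.0.13: bits 10100110000 walk d0:H5→d1:-→d2:-→d3:-→d4:-→d5:-→d6:-→d7:-→d8:H0→d9:-→d10:-→d11:- -> H0
  + 166.16.0.0/12 (H3) depth=12
  + 254.128.144.0/22 (H0) depth=22
  lookup 211.187.241.76: bits 11 walk d0:H5→d1:-→d2:- -> H5

== LOOKUPS ==
["H5","H5","H2","H5","H4","H0","H1","H0","H5"]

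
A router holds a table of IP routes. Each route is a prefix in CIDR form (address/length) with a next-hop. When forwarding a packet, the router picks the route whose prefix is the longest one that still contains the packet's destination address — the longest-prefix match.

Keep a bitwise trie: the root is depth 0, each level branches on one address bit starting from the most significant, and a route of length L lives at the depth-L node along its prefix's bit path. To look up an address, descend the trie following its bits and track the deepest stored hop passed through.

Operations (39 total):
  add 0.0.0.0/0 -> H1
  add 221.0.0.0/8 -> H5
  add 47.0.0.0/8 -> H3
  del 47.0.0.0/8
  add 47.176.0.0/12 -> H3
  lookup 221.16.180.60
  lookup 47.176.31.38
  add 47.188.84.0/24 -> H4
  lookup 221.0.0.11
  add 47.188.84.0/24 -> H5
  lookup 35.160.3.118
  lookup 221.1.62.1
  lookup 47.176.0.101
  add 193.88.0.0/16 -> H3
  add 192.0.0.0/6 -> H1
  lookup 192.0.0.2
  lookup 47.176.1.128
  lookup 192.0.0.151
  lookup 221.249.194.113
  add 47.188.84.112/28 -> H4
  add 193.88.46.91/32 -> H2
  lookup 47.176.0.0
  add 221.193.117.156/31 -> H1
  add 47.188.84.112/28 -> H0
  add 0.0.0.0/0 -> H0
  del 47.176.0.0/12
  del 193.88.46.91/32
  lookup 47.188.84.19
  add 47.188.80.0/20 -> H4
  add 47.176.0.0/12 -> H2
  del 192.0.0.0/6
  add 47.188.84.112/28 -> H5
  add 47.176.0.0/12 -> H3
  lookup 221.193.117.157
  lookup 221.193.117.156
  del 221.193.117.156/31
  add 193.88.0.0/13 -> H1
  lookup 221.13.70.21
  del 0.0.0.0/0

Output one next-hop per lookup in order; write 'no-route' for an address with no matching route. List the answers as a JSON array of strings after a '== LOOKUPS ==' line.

Apply in order:
  + 0.0.0.0/0 (H1) depth=0
  + 221.0.0.0/8 (H5) depth=8
  + 47.0.0.0/8 (H3) depth=8
  - 47.0.0.0/8 clear@8
  + 47.176.0.0/12 (H3) depth=12
  ? 221.16.180.60  path d0:H1→d1:-→d2:-→d3:-→d4:-→d5:-→d6:-→d7:-→d8:H5  best=H5
  ? 47.176.31.38  path d0:H1→d1:-→d2:-→d3:-→d4:-→d5:-→d6:-→d7:-→d8:-→d9:-→d10:-→d11:-→d12:H3  best=H3
  + 47.188.84.0/24 (H4) depth=24
  ? 221.0.0.11  path d0:H1→d1:-→d2:-→d3:-→d4:-→d5:-→d6:-→d7:-→d8:H5  best=H5
  + 47.188.84.0/24 (H5) depth=24
  ? 35.160.3.118  path d0:H1→d1:-→d2:-→d3:-→d4:-  best=H1
  ? 221.1.62.1  path d0:H1→d1:-→d2:-→d3:-→d4:-→d5:-→d6:-→d7:-→d8:H5  best=H5
  ? 47.176.0.101  path d0:H1→d1:-→d2:-→d3:-→d4:-→d5:-→d6:-→d7:-→d8:-→d9:-→d10:-→d11:-→d12:H3  best=H3
  + 193.88.0.0/16 (H3) depth=16
  + 192.0.0.0/6 (H1) depth=6
  ? 192.0.0.2  path d0:H1→d1:-→d2:-→d3:-→d4:-→d5:-→d6:H1→d7:-  best=H1
  ? 47.176.1.128  path d0:H1→d1:-→d2:-→d3:-→d4:-→d5:-→d6:-→d7:-→d8:-→d9:-→d10:-→d11:-→d12:H3  best=H3
  ? 192.0.0.151  path d0:H1→d1:-→d2:-→d3:-→d4:-→d5:-→d6:H1→d7:-  best=H1
  ? 221.249.194.113  path d0:H1→d1:-→d2:-→d3:-→d4:-→d5:-→d6:-→d7:-→d8:H5  best=H5
  + 47.188.84.112/28 (H4) depth=28
  + 193.88.46.91/32 (H2) depth=32
  ? 47.176.0.0  path d0:H1→d1:-→d2:-→d3:-→d4:-→d5:-→d6:-→d7:-→d8:-→d9:-→d10:-→d11:-→d12:H3  best=H3
  + 221.193.117.156/31 (H1) depth=31
  + 47.188.84.112/28 (H0) depth=28
  + 0.0.0.0/0 (H0) depth=0
  - 47.176.0.0/12 clear@12
  - 193.88.46.91/32 clear@32
  ? 47.188.84.19  path d0:H0→d1:-→d2:-→d3:-→d4:-→d5:-→d6:-→d7:-→d8:-→d9:-→d10:-→d11:-→d12:-→d13:-→d14:-→d15:-→d16:-→d17:-→d18:-→d19:-→d20:-→d21:-→d22:-→d23:-→d24:H5→d25:-  best=H5
  + 47.188.80.0/20 (H4) depth=20
  + 47.176.0.0/12 (H2) depth=12
  - 192.0.0.0/6 clear@6
  + 47.188.84.112/28 (H5) depth=28
  + 47.176.0.0/12 (H3) depth=12
  ? 221.193.117.157  path d0:H0→d1:-→d2:-→d3:-→d4:-→d5:-→d6:-→d7:-→d8:H5→d9:-→d10:-→d11:-→d12:-→d13:-→d14:-→d15:-→d16:-→d17:-→d18:-→d19:-→d20:-→d21:-→d22:-→d23:-→d24:-→d25:-→d26:-→d27:-→d28:-→d29:-→d30:-→d31:H1  best=H1
  ? 221.193.117.156  path d0:H0→d1:-→d2:-→d3:-→d4:-→d5:-→d6:-→d7:-→d8:H5→d9:-→d10:-→d11:-→d12:-→d13:-→d14:-→d15:-→d16:-→d17:-→d18:-→d19:-→d20:-→d21:-→d22:-→d23:-→d24:-→d25:-→d26:-→d27:-→d28:-→d29:-→d30:-→d31:H1  best=H1
  - 221.193.117.156/31 clear@31
  + 193.88.0.0/13 (H1) depth=13
  ? 221.13.70.21  path d0:H0→d1:-→d2:-→d3:-→d4:-→d5:-→d6:-→d7:-→d8:H5  best=H5
  - 0.0.0.0/0 clear@0

== LOOKUPS ==
["H5","H3","H5","H1","H5","H3","H1","H3","H1","H5","H3","H5","H1","H1","H5"]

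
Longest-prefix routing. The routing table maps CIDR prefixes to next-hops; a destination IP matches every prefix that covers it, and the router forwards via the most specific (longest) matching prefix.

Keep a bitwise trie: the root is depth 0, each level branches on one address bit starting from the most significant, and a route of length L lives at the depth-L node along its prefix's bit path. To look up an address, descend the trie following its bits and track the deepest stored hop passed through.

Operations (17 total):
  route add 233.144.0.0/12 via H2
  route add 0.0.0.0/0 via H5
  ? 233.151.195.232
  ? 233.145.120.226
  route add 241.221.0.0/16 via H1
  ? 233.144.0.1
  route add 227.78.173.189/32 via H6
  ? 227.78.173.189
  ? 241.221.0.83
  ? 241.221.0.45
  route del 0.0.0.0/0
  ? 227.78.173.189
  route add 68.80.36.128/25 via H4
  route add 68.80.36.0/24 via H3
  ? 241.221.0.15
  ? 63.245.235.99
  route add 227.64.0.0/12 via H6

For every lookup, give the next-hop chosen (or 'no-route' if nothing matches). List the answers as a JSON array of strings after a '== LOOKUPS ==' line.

Apply in order:
  add 233.144.0.0/12 -> H2 at depth 12
  add 0.0.0.0/0 -> H5 at depth 0
  Q 233.151.195.232: descend 111010011001 ; hops seen [H5,H2] ; pick H2
  Q 233.145.120.226: descend 111010011001 ; hops seen [H5,H2] ; pick H2
  add 241.221.0.0/16 -> H1 at depth 16
  Q 233.144.0.1: descend 111010011001 ; hops seen [H5,H2] ; pick H2
  add 227.78.173.189/32 -> H6 at depth 32
  Q 227.78.173.189: descend 11100011010011101010110110111101 ; hops seen [H5,H6] ; pick H6
  Q 241.221.0.83: descend 1111000111011101 ; hops seen [H5,H1] ; pick H1
  Q 241.221.0.45: descend 1111000111011101 ; hops seen [H5,H1] ; pick H1
  del 0.0.0.0/0 (clear depth 0)
  Q 227.78.173.189: descend 11100011010011101010110110111101 ; hops seen [H6] ; pick H6
  add 68.80.36.128/25 -> H4 at depth 25
  add 68.80.36.0/24 -> H3 at depth 24
  Q 241.221.0.15: descend 1111000111011101 ; hops seen [H1] ; pick H1
  Q 63.245.235.99: descend 0 ; hops seen [∅] ; pick no-route
  add 227.64.0.0/12 -> H6 at depth 12

== LOOKUPS ==
["H2","H2","H2","H6","H1","H1","H6","H1","no-route"]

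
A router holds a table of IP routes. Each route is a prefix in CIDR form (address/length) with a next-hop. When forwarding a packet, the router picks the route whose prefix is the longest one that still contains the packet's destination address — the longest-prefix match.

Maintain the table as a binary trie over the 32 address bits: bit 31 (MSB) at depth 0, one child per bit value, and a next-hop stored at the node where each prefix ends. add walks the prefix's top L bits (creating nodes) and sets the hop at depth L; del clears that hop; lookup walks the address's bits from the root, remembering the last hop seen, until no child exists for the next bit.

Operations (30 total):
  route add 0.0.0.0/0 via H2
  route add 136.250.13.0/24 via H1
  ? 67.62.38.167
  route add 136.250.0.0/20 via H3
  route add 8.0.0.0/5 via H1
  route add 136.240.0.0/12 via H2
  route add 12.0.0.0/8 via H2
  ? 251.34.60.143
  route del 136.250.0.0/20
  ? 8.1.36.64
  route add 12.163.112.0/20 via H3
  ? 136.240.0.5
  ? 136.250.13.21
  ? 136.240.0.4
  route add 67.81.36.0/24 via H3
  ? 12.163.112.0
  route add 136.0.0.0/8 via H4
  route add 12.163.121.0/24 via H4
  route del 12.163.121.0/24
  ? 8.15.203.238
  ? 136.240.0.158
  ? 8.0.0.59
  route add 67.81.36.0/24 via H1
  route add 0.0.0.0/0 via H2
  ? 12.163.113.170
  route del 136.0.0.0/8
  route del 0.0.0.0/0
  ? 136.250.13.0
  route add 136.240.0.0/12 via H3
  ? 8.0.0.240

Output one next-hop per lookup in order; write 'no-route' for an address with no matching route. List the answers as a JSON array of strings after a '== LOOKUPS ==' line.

Process each operation:
  add 0.0.0.0/0 -> H2 at depth 0
  add 136.250.13.0/24 -> H1 at depth 24
  ? 67.62.38.167  path d0:H2  best=H2
  add 136.250.0.0/20 -> H3 at depth 20
  add 8.0.0.0/5 -> H1 at depth 5
  add 136.240.0.0/12 -> H2 at depth 12
  add 12.0.0.0/8 -> H2 at depth 8
  ? 251.34.60.143  path d0:H2→d1:-  best=H2
  - 136.250.0.0/20 clear@20
  ? 8.1.36.64  path d0:H2→d1:-→d2:-→d3:-→d4:-→d5:H1  best=H1
  add 12.163.112.0/20 -> H3 at depth 20
  ? 136.240.0.5  path d0:H2→d1:-→d2:-→d3:-→d4:-→d5:-→d6:-→d7:-→d8:-→d9:-→d10:-→d11:-→d12:H2  best=H2
  ? 136.250.13.21  path d0:H2→d1:-→d2:-→d3:-→d4:-→d5:-→d6:-→d7:-→d8:-→d9:-→d10:-→d11:-→d12:H2→d13:-→d14:-→d15:-→d16:-→d17:-→d18:-→d19:-→d20:-→d21:-→d22:-→d23:-→d24:H1  best=H1
  ? 136.240.0.4  path d0:H2→d1:-→d2:-→d3:-→d4:-→d5:-→d6:-→d7:-→d8:-→d9:-→d10:-→d11:-→d12:H2  best=H2
  add 67.81.36.0/24 -> H3 at depth 24
  ? 12.163.112.0  path d0:H2→d1:-→d2:-→d3:-→d4:-→d5:H1→d6:-→d7:-→d8:H2→d9:-→d10:-→d11:-→d12:-→d13:-→d14:-→d15:-→d16:-→d17:-→d18:-→d19:-→d20:H3  best=H3
  add 136.0.0.0/8 -> H4 at depth 8
  add 12.163.121.0/24 -> H4 at depth 24
  - 12.163.121.0/24 clear@24
  ? 8.15.203.238  path d0:H2→d1:-→d2:-→d3:-→d4:-→d5:H1  best=H1
  ? 136.240.0.158  path d0:H2→d1:-→d2:-→d3:-→d4:-→d5:-→d6:-→d7:-→d8:H4→d9:-→d10:-→d11:-→d12:H2  best=H2
  ? 8.0.0.59  path d0:H2→d1:-→d2:-→d3:-→d4:-→d5:H1  best=H1
  add 67.81.36.0/24 -> H1 at depth 24
  add 0.0.0.0/0 -> H2 at depth 0
  ? 12.163.113.170  path d0:H2→d1:-→d2:-→d3:-→d4:-→d5:H1→d6:-→d7:-→d8:H2→d9:-→d10:-→d11:-→d12:-→d13:-→d14:-→d15:-→d16:-→d17:-→d18:-→d19:-→d20:H3  best=H3
  - 136.0.0.0/8 clear@8
  - 0.0.0.0/0 clear@0
  ? 136.250.13.0  path d0:-→d1:-→d2:-→d3:-→d4:-→d5:-→d6:-→d7:-→d8:-→d9:-→d10:-→d11:-→d12:H2→d13:-→d14:-→d15:-→d16:-→d17:-→d18:-→d19:-→d20:-→d21:-→d22:-→d23:-→d24:H1  best=H1
  add 136.240.0.0/12 -> H3 at depth 12
  ? 8.0.0.240  path d0:-→d1:-→d2:-→d3:-→d4:-→d5:H1  best=H1

== LOOKUPS ==
["H2","H2","H1","H2","H1","H2","H3","H1","H2","H1","H3","H1","H1"]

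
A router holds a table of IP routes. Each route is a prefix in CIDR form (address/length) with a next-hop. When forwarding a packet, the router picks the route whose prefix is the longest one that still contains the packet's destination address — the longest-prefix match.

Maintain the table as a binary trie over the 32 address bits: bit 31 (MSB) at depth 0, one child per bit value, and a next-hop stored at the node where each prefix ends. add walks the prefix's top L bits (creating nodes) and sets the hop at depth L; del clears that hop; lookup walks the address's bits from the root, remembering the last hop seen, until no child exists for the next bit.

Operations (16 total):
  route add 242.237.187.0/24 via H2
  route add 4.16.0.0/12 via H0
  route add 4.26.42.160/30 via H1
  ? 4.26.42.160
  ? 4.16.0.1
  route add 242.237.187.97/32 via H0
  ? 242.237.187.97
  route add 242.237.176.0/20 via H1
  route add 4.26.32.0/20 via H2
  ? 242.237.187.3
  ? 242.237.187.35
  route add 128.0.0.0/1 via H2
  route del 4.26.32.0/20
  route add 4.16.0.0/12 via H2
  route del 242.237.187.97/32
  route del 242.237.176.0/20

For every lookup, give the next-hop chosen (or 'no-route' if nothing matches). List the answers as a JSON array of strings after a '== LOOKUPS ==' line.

Apply in order:
  + 242.237.187.0/24 (H2) depth=24
  + 4.16.0.0/12 (H0) depth=12
  + 4.26.42.160/30 (H1) depth=30
  Q 4.26.42.160: descend 000001000001101000101010101000 ; hops seen [H0,H1] ; pick H1
  Q 4.16.0.1: descend 000001000001 ; hops seen [H0] ; pick H0
  + 242.237.187.97/32 (H0) depth=32
  Q 242.237.187.97: descend 11110010111011011011101101100001 ; hops seen [H2,H0] ; pick H0
  + 242.237.176.0/20 (H1) depth=20
  + 4.26.32.0/20 (H2) depth=20
  Q 242.237.187.3: descend 1111001011101101101110110 ; hops seen [H1,H2] ; pick H2
  Q 242.237.187.35: descend 1111001011101101101110110 ; hops seen [H1,H2] ; pick H2
  + 128.0.0.0/1 (H2) depth=1
  del 4.26.32.0/20 (clear depth 20)
  + 4.16.0.0/12 (H2) depth=12
  del 242.237.187.97/32 (clear depth 32)
  del 242.237.176.0/20 (clear depth 20)

== LOOKUPS ==
["H1","H0","H0","H2","H2"]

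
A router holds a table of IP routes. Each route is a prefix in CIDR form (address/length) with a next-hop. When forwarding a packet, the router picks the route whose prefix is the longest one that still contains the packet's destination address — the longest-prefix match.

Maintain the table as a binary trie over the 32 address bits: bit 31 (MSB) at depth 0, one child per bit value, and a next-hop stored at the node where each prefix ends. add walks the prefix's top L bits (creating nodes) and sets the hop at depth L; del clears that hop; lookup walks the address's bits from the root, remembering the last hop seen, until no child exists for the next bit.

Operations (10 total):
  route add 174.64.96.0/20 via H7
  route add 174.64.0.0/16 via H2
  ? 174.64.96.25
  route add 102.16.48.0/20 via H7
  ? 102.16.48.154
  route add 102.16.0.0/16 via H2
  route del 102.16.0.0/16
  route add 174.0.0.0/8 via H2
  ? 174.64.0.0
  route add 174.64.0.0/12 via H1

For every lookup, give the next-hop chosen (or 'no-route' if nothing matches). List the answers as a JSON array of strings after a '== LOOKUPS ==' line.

Process each operation:
  add 174.64.96.0/20 -> H7 at depth 20
  add 174.64.0.0/16 -> H2 at depth 16
  ? 174.64.96.25  path d0:-→d1:-→d2:-→d3:-→d4:-→d5:-→d6:-→d7:-→d8:-→d9:-→d10:-→d11:-→d12:-→d13:-→d14:-→d15:-→d16:H2→d17:-→d18:-→d19:-→d20:H7  best=H7
  add 102.16.48.0/20 -> H7 at depth 20
  ? 102.16.48.154  path d0:-→d1:-→d2:-→d3:-→d4:-→d5:-→d6:-→d7:-→d8:-→d9:-→d10:-→d11:-→d12:-→d13:-→d14:-→d15:-→d16:-→d17:-→d18:-→d19:-→d20:H7  best=H7
  add 102.16.0.0/16 -> H2 at depth 16
  del 102.16.0.0/16 (clear depth 16)
  add 174.0.0.0/8 -> H2 at depth 8
  ? 174.64.0.0  path d0:-→d1:-→d2:-→d3:-→d4:-→d5:-→d6:-→d7:-→d8:H2→d9:-→d10:-→d11:-→d12:-→d13:-→d14:-→d15:-→d16:H2→d17:-  best=H2
  add 174.64.0.0/12 -> H1 at depth 12

== LOOKUPS ==
["H7","H7","H2"]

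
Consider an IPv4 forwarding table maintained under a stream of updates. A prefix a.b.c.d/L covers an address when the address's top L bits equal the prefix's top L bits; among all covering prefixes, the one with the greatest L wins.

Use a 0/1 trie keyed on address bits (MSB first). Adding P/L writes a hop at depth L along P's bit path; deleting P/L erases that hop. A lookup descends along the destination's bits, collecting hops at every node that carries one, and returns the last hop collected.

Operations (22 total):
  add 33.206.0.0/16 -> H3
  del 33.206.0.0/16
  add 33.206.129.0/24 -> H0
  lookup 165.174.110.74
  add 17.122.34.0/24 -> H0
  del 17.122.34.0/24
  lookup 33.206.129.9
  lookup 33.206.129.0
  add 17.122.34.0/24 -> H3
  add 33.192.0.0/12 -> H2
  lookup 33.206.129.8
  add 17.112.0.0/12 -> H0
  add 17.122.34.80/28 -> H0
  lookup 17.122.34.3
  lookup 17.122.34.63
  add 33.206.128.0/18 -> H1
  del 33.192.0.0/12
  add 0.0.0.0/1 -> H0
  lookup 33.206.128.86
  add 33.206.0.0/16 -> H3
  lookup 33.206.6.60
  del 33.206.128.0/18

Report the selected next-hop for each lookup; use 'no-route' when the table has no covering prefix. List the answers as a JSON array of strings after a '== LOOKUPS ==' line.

Apply in order:
  + 33.206.0.0/16 (H3) depth=16
  - 33.206.0.0/16 clear@16
  + 33.206.129.0/24 (H0) depth=24
  ? 165.174.110.74  path d0:-  best=no-route
  + 17.122.34.0/24 (H0) depth=24
  - 17.122.34.0/24 clear@24
  ? 33.206.129.9  path d0:-→d1:-→d2:-→d3:-→d4:-→d5:-→d6:-→d7:-→d8:-→d9:-→d10:-→d11:-→d12:-→d13:-→d14:-→d15:-→d16:-→d17:-→d18:-→d19:-→d20:-→d21:-→d22:-→d23:-→d24:H0  best=H0
  ? 33.206.129.0  path d0:-→d1:-→d2:-→d3:-→d4:-→d5:-→d6:-→d7:-→d8:-→d9:-→d10:-→d11:-→d12:-→d13:-→d14:-→d15:-→d16:-→d17:-→d18:-→d19:-→d20:-→d21:-→d22:-→d23:-→d24:H0  best=H0
  + 17.122.34.0/24 (H3) depth=24
  + 33.192.0.0/12 (H2) depth=12
  ? 33.206.129.8  path d0:-→d1:-→d2:-→d3:-→d4:-→d5:-→d6:-→d7:-→d8:-→d9:-→d10:-→d11:-→d12:H2→d13:-→d14:-→d15:-→d16:-→d17:-→d18:-→d19:-→d20:-→d21:-→d22:-→d23:-→d24:H0  best=H0
  + 17.112.0.0/12 (H0) depth=12
  + 17.122.34.80/28 (H0) depth=28
  ? 17.122.34.3  path d0:-→d1:-→d2:-→d3:-→d4:-→d5:-→d6:-→d7:-→d8:-→d9:-→d10:-→d11:-→d12:H0→d13:-→d14:-→d15:-→d16:-→d17:-→d18:-→d19:-→d20:-→d21:-→d22:-→d23:-→d24:H3→d25:-  best=H3
  ? 17.122.34.63  path d0:-→d1:-→d2:-→d3:-→d4:-→d5:-→d6:-→d7:-→d8:-→d9:-→d10:-→d11:-→d12:H0→d13:-→d14:-→d15:-→d16:-→d17:-→d18:-→d19:-→d20:-→d21:-→d22:-→d23:-→d24:H3→d25:-  best=H3
  + 33.206.128.0/18 (H1) depth=18
  - 33.192.0.0/12 clear@12
  + 0.0.0.0/1 (H0) depth=1
  ? 33.206.128.86  path d0:-→d1:H0→d2:-→d3:-→d4:-→d5:-→d6:-→d7:-→d8:-→d9:-→d10:-→d11:-→d12:-→d13:-→d14:-→d15:-→d16:-→d17:-→d18:H1→d19:-→d20:-→d21:-→d22:-→d23:-  best=H1
  + 33.206.0.0/16 (H3) depth=16
  ? 33.206.6.60  path d0:-→d1:H0→d2:-→d3:-→d4:-→d5:-→d6:-→d7:-→d8:-→d9:-→d10:-→d11:-→d12:-→d13:-→d14:-→d15:-→d16:H3  best=H3
  - 33.206.128.0/18 clear@18

== LOOKUPS ==
["no-route","H0","H0","H0","H3","H3","H1","H3"]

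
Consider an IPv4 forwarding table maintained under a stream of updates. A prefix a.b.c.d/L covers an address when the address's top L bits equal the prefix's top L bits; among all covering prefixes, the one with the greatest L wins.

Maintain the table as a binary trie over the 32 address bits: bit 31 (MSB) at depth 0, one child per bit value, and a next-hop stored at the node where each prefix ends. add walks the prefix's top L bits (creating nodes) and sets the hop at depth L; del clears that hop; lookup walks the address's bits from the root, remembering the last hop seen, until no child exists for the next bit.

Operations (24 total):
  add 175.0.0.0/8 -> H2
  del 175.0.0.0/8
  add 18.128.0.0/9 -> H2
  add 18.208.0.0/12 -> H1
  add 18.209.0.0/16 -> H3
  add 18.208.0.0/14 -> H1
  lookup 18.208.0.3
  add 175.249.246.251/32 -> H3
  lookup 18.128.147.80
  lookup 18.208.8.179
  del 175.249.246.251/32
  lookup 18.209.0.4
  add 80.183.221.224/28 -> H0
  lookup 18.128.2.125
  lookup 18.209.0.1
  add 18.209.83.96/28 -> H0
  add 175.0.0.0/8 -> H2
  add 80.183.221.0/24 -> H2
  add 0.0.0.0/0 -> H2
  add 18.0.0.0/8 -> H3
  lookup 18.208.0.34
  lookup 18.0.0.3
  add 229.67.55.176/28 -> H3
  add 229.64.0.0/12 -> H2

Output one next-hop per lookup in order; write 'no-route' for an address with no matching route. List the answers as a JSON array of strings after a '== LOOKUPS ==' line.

Process each operation:
  + 175.0.0.0/8 (H2) depth=8
  - 175.0.0.0/8 clear@8
  + 18.128.0.0/9 (H2) depth=9
  + 18.208.0.0/12 (H1) depth=12
  + 18.209.0.0/16 (H3) depth=16
  + 18.208.0.0/14 (H1) depth=14
  Q 18.208.0.3: descend 000100101101000 ; hops seen [H2,H1,H1] ; pick H1
  + 175.249.246.251/32 (H3) depth=32
  Q 18.128.147.80: descend 000100101 ; hops seen [H2] ; pick H2
  Q 18.208.8.179: descend 000100101101000 ; hops seen [H2,H1,H1] ; pick H1
  - 175.249.246.251/32 clear@32
  Q 18.209.0.4: descend 0001001011010001 ; hops seen [H2,H1,H1,H3] ; pick H3
  + 80.183.221.224/28 (H0) depth=28
  Q 18.128.2.125: descend 000100101 ; hops seen [H2] ; pick H2
  Q 18.209.0.1: descend 0001001011010001 ; hops seen [H2,H1,H1,H3] ; pick H3
  + 18.209.83.96/28 (H0) depth=28
  + 175.0.0.0/8 (H2) depth=8
  + 80.183.221.0/24 (H2) depth=24
  + 0.0.0.0/0 (H2) depth=0
  + 18.0.0.0/8 (H3) depth=8
  Q 18.208.0.34: descend 000100101101000 ; hops seen [H2,H3,H2,H1,H1] ; pick H1
  Q 18.0.0.3: descend 00010010 ; hops seen [H2,H3] ; pick H3
  + 229.67.55.176/28 (H3) depth=28
  + 229.64.0.0/12 (H2) depth=12

== LOOKUPS ==
["H1","H2","H1","H3","H2","H3","H1","H3"]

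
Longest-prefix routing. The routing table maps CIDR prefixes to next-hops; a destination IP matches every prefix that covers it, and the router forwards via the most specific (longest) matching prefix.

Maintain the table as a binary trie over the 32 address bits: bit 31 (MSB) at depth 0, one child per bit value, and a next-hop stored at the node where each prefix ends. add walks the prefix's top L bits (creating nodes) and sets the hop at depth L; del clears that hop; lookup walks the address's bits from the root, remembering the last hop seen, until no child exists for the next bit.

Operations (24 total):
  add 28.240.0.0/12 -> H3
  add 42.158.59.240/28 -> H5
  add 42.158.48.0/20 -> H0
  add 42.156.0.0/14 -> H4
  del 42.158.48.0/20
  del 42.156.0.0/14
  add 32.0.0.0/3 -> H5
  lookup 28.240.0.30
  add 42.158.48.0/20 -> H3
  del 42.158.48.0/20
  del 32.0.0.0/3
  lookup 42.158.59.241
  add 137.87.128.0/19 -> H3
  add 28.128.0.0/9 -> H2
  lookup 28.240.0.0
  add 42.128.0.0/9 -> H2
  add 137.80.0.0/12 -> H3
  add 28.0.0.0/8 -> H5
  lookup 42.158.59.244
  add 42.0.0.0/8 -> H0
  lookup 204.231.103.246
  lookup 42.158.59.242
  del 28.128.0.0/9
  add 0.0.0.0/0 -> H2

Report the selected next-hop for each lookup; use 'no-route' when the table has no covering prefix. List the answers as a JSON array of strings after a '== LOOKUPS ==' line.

Apply in order:
  + 28.240.0.0/12 (H3) depth=12
  + 42.158.59.240/28 (H5) depth=28
  + 42.158.48.0/20 (H0) depth=20
  + 42.156.0.0/14 (H4) depth=14
  del 42.158.48.0/20 (clear depth 20)
  del 42.156.0.0/14 (clear depth 14)
  + 32.0.0.0/3 (H5) depth=3
  Q 28.240.0.30: descend 000111001111 ; hops seen [H3] ; pick H3
  + 42.158.48.0/20 (H3) depth=20
  del 42.158.48.0/20 (clear depth 20)
  del 32.0.0.0/3 (clear depth 3)
  Q 42.158.59.241: descend 0010101010011110001110111111 ; hops seen [H5] ; pick H5
  + 137.87.128.0/19 (H3) depth=19
  + 28.128.0.0/9 (H2) depth=9
  Q 28.240.0.0: descend 000111001111 ; hops seen [H2,H3] ; pick H3
  + 42.128.0.0/9 (H2) depth=9
  + 137.80.0.0/12 (H3) depth=12
  + 28.0.0.0/8 (H5) depth=8
  Q 42.158.59.244: descend 0010101010011110001110111111 ; hops seen [H2,H5] ; pick H5
  + 42.0.0.0/8 (H0) depth=8
  Q 204.231.103.246: descend 1 ; hops seen [∅] ; pick no-route
  Q 42.158.59.242: descend 0010101010011110001110111111 ; hops seen [H0,H2,H5] ; pick H5
  del 28.128.0.0/9 (clear depth 9)
  + 0.0.0.0/0 (H2) depth=0

== LOOKUPS ==
["H3","H5","H3","H5","no-route","H5"]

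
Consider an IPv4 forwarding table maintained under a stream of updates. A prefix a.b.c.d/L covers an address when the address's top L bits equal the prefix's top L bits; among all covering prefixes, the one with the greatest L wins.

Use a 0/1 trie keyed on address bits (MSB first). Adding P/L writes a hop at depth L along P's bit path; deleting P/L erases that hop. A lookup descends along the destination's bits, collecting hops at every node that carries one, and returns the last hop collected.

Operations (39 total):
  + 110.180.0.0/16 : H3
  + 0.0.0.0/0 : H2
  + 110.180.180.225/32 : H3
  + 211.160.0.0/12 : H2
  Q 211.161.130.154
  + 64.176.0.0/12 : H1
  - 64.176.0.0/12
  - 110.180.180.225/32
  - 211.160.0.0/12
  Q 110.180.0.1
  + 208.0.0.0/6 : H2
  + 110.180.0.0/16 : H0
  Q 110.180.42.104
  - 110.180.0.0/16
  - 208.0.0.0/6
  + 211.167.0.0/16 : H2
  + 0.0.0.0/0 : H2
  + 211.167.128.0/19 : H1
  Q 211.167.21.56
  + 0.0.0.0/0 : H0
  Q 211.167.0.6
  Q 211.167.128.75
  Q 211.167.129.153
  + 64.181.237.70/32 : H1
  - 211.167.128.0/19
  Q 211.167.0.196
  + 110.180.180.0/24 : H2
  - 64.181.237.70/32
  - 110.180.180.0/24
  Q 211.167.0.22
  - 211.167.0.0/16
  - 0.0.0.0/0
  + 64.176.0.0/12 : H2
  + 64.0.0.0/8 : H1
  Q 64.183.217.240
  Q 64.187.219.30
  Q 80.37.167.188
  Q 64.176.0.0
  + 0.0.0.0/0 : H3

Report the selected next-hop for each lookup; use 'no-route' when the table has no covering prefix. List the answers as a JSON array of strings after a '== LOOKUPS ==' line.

Apply in order:
  add 110.180.0.0/16 -> H3 at depth 16
  add 0.0.0.0/0 -> H2 at depth 0
  add 110.180.180.225/32 -> H3 at depth 32
  add 211.160.0.0/12 -> H2 at depth 12
  lookup 211.161.130.154: bits 110100111010 walk d0:H2→d1:-→d2:-→d3:-→d4:-→d5:-→d6:-→d7:-→d8:-→d9:-→d10:-→d11:-→d12:H2 -> H2
  add 64.176.0.0/12 -> H1 at depth 12
  - 64.176.0.0/12 clear@12
  - 110.180.180.225/32 clear@32
  - 211.160.0.0/12 clear@12
  lookup 110.180.0.1: bits 0110111010110100 walk d0:H2→d1:-→d2:-→d3:-→d4:-→d5:-→d6:-→d7:-→d8:-→d9:-→d10:-→d11:-→d12:-→d13:-→d14:-→d15:-→d16:H3 -> H3
  add 208.0.0.0/6 -> H2 at depth 6
  add 110.180.0.0/16 -> H0 at depth 16
  lookup 110.180.42.104: bits 0110111010110100 walk d0:H2→d1:-→d2:-→d3:-→d4:-→d5:-→d6:-→d7:-→d8:-→d9:-→d10:-→d11:-→d12:-→d13:-→d14:-→d15:-→d16:H0 -> H0
  - 110.180.0.0/16 clear@16
  - 208.0.0.0/6 clear@6
  add 211.167.0.0/16 -> H2 at depth 16
  add 0.0.0.0/0 -> H2 at depth 0
  add 211.167.128.0/19 -> H1 at depth 19
  lookup 211.167.21.56: bits 1101001110100111 walk d0:H2→d1:-→d2:-→d3:-→d4:-→d5:-→d6:-→d7:-→d8:-→d9:-→d10:-→d11:-→d12:-→d13:-→d14:-→d15:-→d16:H2 -> H2
  add 0.0.0.0/0 -> H0 at depth 0
  lookup 211.167.0.6: bits 1101001110100111 walk d0:H0→d1:-→d2:-→d3:-→d4:-→d5:-→d6:-→d7:-→d8:-→d9:-→d10:-→d11:-→d12:-→d13:-→d14:-→d15:-→d16:H2 -> H2
  lookup 211.167.128.75: bits 1101001110100111100 walk d0:H0→d1:-→d2:-→d3:-→d4:-→d5:-→d6:-→d7:-→d8:-→d9:-→d10:-→d11:-→d12:-→d13:-→d14:-→d15:-→d16:H2→d17:-→d18:-→d19:H1 -> H1
  lookup 211.167.129.153: bits 1101001110100111100 walk d0:H0→d1:-→d2:-→d3:-→d4:-→d5:-→d6:-→d7:-→d8:-→d9:-→d10:-→d11:-→d12:-→d13:-→d14:-→d15:-→d16:H2→d17:-→d18:-→d19:H1 -> H1
  add 64.181.237.70/32 -> H1 at depth 32
  - 211.167.128.0/19 clear@19
  lookup 211.167.0.196: bits 1101001110100111 walk d0:H0→d1:-→d2:-→d3:-→d4:-→d5:-→d6:-→d7:-→d8:-→d9:-→d10:-→d11:-→d12:-→d13:-→d14:-→d15:-→d16:H2 -> H2
  add 110.180.180.0/24 -> H2 at depth 24
  - 64.181.237.70/32 clear@32
  - 110.180.180.0/24 clear@24
  lookup 211.167.0.22: bits 1101001110100111 walk d0:H0→d1:-→d2:-→d3:-→d4:-→d5:-→d6:-→d7:-→d8:-→d9:-→d10:-→d11:-→d12:-→d13:-→d14:-→d15:-→d16:H2 -> H2
  - 211.167.0.0/16 clear@16
  - 0.0.0.0/0 clear@0
  add 64.176.0.0/12 -> H2 at depth 12
  add 64.0.0.0/8 -> H1 at depth 8
  lookup 64.183.217.240: bits 01000000101101 walk d0:-→d1:-→d2:-→d3:-→d4:-→d5:-→d6:-→d7:-→d8:H1→d9:-→d10:-→d11:-→d12:H2→d13:-→d14:- -> H2
  lookup 64.187.219.30: bits 010000001011 walk d0:-→d1:-→d2:-→d3:-→d4:-→d5:-→d6:-→d7:-→d8:H1→d9:-→d10:-→d11:-→d12:H2 -> H2
  lookup 80.37.167.188: bits 010 walk d0:-→d1:-→d2:-→d3:- -> no-route
  lookup 64.176.0.0: bits 0100000010110 walk d0:-→d1:-→d2:-→d3:-→d4:-→d5:-→d6:-→d7:-→d8:H1→d9:-→d10:-→d11:-→d12:H2→d13:- -> H2
  add 0.0.0.0/0 -> H3 at depth 0

== LOOKUPS ==
["H2","H3","H0","H2","H2","H1","H1","H2","H2","H2","H2","no-route","H2"]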